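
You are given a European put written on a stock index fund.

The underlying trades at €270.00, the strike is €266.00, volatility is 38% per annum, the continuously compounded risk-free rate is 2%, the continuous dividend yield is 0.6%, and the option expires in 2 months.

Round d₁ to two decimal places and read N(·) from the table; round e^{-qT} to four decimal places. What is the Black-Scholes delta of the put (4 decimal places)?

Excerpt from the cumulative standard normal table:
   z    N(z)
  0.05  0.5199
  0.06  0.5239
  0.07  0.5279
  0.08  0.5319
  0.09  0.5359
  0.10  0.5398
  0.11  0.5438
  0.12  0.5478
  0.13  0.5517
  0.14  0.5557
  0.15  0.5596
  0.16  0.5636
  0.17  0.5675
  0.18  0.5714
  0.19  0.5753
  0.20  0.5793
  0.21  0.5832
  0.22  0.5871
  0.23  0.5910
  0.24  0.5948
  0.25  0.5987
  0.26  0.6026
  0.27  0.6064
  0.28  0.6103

-0.4243

σ√T = 0.38·√0.1667 = 0.1551
d₁ = [ln(270/266) + (0.02 − 0.006 + 0.38²/2)·0.1667] / 0.1551 = [0.0149 + 0.0144] / 0.1551 = 0.1888 → 0.19
N(d₁) = N(0.19) = 0.5753
Δ_put = e^(−qT)·(N(d₁) − 1) = 0.9990·(0.5753 − 1) = -0.4243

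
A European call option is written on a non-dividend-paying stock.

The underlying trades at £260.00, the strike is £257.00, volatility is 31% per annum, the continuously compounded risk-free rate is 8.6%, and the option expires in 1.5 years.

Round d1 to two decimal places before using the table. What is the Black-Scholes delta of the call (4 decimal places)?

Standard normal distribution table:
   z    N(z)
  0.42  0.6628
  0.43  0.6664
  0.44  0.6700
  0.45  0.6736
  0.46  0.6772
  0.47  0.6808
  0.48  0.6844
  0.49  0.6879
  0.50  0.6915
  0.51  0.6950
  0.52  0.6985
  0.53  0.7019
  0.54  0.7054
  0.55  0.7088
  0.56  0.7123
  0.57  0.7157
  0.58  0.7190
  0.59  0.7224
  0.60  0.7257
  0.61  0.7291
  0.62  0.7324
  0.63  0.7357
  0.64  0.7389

σ√T = 0.31 × 1.2247 = 0.3797
d₁ = [ln(260/257) + (0.086 + 0.31²/2)·1.5] / 0.3797 = [0.0116 + 0.2011] / 0.3797 = 0.5602 ⇒ 0.56
N(d₁) = N(0.56) = 0.7123
Δ_call = N(d₁) = 0.7123

0.7123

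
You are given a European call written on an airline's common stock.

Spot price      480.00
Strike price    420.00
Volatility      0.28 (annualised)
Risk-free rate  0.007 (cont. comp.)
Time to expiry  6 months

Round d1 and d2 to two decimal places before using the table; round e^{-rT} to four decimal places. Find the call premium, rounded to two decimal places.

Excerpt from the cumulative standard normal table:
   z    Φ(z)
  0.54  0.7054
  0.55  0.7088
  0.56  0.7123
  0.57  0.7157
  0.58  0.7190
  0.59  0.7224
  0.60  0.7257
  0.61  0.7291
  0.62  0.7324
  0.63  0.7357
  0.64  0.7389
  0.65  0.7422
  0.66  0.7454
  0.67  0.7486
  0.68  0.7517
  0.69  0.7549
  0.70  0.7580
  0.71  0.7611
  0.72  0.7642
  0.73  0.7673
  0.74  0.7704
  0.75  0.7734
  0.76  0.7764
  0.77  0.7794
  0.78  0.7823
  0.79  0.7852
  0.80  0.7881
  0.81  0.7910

74.55

σ√T = 0.28·√0.5 = 0.1980
d₁ = [ln(480/420) + (0.007 + ½·0.28²)·0.5] / (σ√T) = (0.1335 + 0.0231) / 0.1980 = 0.7911 → 0.79
d₂ = 0.7911 − 0.1980 = 0.5931 → 0.59
exp(−rT) = exp(−0.007·0.5) = 0.9965
N(d₁) = N(0.79) = 0.7852;  N(d₂) = N(0.59) = 0.7224
C = 480·0.7852 − 420·0.9965·0.7224 = 376.8960 − 302.3461 = 74.5499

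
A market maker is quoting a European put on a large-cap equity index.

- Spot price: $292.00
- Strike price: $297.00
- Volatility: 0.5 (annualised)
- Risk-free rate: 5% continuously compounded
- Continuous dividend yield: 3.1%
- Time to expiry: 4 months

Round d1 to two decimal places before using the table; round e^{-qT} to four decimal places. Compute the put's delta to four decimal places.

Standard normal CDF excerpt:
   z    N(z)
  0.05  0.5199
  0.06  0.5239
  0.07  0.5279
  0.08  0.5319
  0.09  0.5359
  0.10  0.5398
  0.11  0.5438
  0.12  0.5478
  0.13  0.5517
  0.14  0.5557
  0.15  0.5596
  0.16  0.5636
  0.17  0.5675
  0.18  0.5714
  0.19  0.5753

-0.4515

T = 0.3333;  σ√T = 0.2887
d₁ = [ln(292/297) + (0.05 − 0.031 + 0.5²/2)·0.3333] / 0.2887 = [-0.0170 + 0.0480] / 0.2887 = 0.1075 ≈ 0.11
N(d₁) = N(0.11) = 0.5438
Δ_put = exp(−qT)·(N(d₁) − 1) = 0.9897·(0.5438 − 1) = -0.4515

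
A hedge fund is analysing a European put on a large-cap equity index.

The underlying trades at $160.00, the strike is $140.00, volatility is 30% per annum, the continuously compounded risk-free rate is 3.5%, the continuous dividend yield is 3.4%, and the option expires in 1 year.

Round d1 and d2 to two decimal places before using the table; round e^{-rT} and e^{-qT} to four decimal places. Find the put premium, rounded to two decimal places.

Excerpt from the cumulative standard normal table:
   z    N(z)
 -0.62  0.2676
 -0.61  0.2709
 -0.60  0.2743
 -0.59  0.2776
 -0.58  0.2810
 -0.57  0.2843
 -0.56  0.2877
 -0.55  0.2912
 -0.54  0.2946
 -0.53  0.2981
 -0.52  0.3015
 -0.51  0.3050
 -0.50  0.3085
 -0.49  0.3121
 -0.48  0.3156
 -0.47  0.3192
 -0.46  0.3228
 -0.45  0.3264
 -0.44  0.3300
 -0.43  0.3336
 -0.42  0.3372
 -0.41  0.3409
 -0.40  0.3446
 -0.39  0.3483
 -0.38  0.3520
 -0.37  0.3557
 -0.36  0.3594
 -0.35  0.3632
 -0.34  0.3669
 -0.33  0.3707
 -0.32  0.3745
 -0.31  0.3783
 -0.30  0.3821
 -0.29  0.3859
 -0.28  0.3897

σ√T = 0.3 × 1.0000 = 0.3000
ln(S/K) + (r − q + σ²/2)T = ln(160/140) + (0.035 − 0.034 + 0.3²/2)·1 = 0.1335 + 0.0460 = 0.1795
d₁ = 0.1795 / 0.3000 = 0.5984 ≈ 0.60
d₂ = d₁ − σ√T = 0.5984 − 0.3000 = 0.2984 ≈ 0.30
e^(−qT) = e^(−0.034·1) = 0.9666;  e^(−rT) = e^(−0.035·1) = 0.9656
N(−d₂) = N(-0.30) = 0.3821;  N(−d₁) = N(-0.60) = 0.2743
P = 140·0.9656·0.3821 − 160·0.9666·0.2743 = 51.6538 − 42.4221 = 9.2317

$9.23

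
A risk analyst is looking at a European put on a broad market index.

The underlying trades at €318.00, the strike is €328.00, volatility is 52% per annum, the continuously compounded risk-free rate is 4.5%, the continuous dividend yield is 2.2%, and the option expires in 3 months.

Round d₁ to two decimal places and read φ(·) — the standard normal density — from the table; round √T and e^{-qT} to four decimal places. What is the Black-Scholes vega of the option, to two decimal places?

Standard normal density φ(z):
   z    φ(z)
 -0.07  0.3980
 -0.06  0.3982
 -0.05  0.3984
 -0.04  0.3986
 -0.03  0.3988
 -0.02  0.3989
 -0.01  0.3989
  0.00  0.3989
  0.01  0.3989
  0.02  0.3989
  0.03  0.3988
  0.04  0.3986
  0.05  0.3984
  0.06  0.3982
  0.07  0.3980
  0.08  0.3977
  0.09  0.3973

63.06

σ√T = 0.52 × 0.5000 = 0.2600
d₁ = [ln(318/328) + (0.045 − 0.022 + 0.52²/2)·0.25] / 0.2600 = [-0.0310 + 0.0396] / 0.2600 = 0.0330 → 0.03
√T = √0.25 = 0.5000
φ(d₁) = φ(0.03) = 0.3988
e^(−qT) = e^(−0.022·0.25) = 0.9945
vega = S·e^(−qT)·φ(d₁)·√T = 318·0.9945·0.3988·0.5000 = 63.0604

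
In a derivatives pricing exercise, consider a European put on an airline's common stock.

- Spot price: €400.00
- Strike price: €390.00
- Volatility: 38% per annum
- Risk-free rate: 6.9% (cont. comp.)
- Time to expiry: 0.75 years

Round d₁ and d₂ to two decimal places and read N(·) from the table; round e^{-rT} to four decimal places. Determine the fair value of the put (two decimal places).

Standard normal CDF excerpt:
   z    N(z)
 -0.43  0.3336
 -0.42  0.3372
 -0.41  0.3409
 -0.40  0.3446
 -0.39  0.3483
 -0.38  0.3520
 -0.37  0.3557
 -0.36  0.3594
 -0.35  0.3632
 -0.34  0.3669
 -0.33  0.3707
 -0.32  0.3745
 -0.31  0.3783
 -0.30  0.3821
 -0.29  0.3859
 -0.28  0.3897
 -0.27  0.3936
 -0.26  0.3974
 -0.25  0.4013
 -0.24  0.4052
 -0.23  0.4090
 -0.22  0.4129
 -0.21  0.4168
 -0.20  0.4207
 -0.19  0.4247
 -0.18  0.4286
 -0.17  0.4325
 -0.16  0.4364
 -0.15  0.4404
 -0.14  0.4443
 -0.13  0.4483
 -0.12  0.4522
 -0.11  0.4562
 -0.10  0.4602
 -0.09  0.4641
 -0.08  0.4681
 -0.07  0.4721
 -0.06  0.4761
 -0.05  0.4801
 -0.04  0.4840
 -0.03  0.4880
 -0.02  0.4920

σ√T = 0.38·√0.75 = 0.3291
ln(S/K) + (r + σ²/2)T = ln(400/390) + (0.069 + 0.38²/2)·0.75 = 0.0253 + 0.1059 = 0.1312
d₁ = 0.1312 / 0.3291 = 0.3987 ≈ 0.40
d₂ = d₁ − σ√T = 0.3987 − 0.3291 = 0.0696 ≈ 0.07
e^(−rT) = e^(−0.069·0.75) = 0.9496
N(−d₂) = N(-0.07) = 0.4721;  N(−d₁) = N(-0.40) = 0.3446
P = 390·0.9496·0.4721 − 400·0.3446 = 174.8394 − 137.8400 = 36.9994

€37.00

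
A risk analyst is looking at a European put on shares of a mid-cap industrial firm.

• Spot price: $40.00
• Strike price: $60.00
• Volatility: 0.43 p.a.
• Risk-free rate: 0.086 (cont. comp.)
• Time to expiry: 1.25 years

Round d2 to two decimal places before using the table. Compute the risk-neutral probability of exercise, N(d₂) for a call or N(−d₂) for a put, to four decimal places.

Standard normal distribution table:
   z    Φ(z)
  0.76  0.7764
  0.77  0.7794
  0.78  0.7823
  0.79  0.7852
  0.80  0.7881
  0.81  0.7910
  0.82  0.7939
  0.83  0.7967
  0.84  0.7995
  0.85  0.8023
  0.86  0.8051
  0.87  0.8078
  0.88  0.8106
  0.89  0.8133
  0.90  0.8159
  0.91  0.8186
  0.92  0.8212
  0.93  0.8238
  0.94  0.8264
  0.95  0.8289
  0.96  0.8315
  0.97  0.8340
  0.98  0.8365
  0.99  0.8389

0.8051

σ√T = 0.43 × 1.1180 = 0.4808
d₁ = [ln(40/60) + (0.086 + ½·0.43²)·1.25] / (σ√T) = (-0.4055 + 0.2231) / 0.4808 = -0.3794 ⇒ -0.38
d₂ = -0.3794 − 0.4808 = -0.8602 ⇒ -0.86
Risk-neutral Pr[S_T < K] = N(−d₂) = N(0.86) = 0.8051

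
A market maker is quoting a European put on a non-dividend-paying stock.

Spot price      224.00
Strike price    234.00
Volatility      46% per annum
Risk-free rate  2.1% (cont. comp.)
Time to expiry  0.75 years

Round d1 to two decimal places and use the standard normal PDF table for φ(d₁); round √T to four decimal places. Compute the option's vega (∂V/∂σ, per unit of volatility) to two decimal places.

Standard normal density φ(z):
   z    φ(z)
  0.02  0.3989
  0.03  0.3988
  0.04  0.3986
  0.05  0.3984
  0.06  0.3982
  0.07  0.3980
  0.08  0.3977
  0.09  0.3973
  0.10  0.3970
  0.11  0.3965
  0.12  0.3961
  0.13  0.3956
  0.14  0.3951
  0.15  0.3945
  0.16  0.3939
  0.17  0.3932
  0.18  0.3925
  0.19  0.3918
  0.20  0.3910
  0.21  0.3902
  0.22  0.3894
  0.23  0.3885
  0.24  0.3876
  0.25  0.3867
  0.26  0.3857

76.74

σ√T = 0.46·√0.75 = 0.3984
d₁ = [ln(224/234) + (0.021 + ½·0.46²)·0.75] / (σ√T) = (-0.0437 + 0.0951) / 0.3984 = 0.1291 ⇒ 0.13
√T = √0.75 = 0.8660
φ(d₁) = φ(0.13) = 0.3956
vega = S·φ(d₁)·√T = 224·0.3956·0.8660 = 76.7401
(The call has the same vega.)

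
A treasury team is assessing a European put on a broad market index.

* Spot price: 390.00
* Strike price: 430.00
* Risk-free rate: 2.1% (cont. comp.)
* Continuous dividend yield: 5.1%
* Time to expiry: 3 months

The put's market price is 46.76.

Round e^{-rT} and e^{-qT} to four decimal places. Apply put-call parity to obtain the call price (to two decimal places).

4.04

e^(−qT) = e^(−0.051·0.25) = 0.9873;  e^(−rT) = e^(−0.021·0.25) = 0.9948
Put-call parity: C − P = S·e^(−qT) − K·e^(−rT) = 390·0.9873 − 430·0.9948 = 385.0470 − 427.7640 = -42.7170
C = P + (C − P) = 46.76 + (-42.7170) = 4.0430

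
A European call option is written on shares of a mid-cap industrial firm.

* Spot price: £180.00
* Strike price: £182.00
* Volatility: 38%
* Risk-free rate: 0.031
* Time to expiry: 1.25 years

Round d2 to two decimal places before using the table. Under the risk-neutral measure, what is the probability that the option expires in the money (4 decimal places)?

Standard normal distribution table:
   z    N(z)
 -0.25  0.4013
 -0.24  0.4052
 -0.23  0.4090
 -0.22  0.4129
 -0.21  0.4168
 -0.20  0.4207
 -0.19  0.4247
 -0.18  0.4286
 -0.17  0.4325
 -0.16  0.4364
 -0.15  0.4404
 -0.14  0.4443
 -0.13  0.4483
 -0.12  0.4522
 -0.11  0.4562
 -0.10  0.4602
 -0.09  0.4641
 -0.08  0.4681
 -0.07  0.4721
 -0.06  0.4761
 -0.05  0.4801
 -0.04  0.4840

σ√T = 0.38·√1.25 = 0.4249
d₁ = [ln(180/182) + (0.031 + ½·0.38²)·1.25] / (σ√T) = (-0.0110 + 0.1290) / 0.4249 = 0.2776 → 0.28
d₂ = 0.2776 − 0.4249 = -0.1472 → -0.15
Pr(exercise) under Q = N(d₂) = 0.4404

0.4404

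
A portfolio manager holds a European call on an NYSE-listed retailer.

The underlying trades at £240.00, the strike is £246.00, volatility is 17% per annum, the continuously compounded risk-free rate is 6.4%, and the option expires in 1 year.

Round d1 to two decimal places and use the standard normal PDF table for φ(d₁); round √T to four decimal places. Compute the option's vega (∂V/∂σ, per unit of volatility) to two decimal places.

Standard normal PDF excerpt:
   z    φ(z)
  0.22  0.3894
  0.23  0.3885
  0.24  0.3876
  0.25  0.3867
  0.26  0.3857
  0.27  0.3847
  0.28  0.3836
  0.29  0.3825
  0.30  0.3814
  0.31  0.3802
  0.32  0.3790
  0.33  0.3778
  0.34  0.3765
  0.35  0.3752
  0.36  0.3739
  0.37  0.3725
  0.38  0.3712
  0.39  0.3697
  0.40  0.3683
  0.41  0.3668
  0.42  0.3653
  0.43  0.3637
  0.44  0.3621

σ√T = 0.17·√1 = 0.1700
d₁ = [ln(240/246) + (0.064 + 0.17²/2)·1] / 0.1700 = [-0.0247 + 0.0785] / 0.1700 = 0.3162 ⇒ 0.32
√T = √1 = 1.0000
φ(d₁) = φ(0.32) = 0.3790
vega = S·φ(d₁)·√T = 240·0.3790·1.0000 = 90.9600
(Call and put vega coincide under Black-Scholes.)

90.96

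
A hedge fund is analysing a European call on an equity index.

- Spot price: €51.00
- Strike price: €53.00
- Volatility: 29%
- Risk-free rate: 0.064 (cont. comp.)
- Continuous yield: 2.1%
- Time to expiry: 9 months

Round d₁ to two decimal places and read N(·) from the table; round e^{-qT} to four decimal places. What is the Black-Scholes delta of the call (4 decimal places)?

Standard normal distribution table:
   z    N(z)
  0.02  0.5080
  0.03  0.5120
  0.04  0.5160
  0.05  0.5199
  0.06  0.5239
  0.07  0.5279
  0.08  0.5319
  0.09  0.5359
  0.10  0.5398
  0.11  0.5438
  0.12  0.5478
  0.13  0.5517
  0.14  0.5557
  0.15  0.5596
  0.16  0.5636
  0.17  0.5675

σ√T = 0.29 × 0.8660 = 0.2511
d₁ = [ln(51/53) + (0.064 − 0.021 + 0.29²/2)·0.75] / 0.2511 = [-0.0385 + 0.0638] / 0.2511 = 0.1008 which rounds to 0.10
N(d₁) = N(0.10) = 0.5398
Δ_call = exp(−qT)·N(d₁) = 0.9844·0.5398 = 0.5314

0.5314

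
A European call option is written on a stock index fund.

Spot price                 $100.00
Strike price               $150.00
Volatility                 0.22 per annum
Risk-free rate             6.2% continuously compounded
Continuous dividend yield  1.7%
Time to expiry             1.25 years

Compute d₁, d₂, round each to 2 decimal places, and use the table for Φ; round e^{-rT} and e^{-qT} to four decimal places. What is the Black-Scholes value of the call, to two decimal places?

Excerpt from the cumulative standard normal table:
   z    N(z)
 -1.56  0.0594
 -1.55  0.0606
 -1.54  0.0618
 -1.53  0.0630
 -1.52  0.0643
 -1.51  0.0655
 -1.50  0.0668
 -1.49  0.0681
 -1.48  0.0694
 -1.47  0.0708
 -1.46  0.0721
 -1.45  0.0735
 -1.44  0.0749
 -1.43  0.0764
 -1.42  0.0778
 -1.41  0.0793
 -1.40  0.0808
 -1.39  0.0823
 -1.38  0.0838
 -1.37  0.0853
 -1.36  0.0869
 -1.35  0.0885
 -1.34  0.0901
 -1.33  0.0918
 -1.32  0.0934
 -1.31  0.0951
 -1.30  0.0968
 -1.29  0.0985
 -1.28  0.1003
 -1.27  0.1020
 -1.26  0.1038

$0.90

σ√T = 0.22·√1.25 = 0.2460
d₁ = [ln(100/150) + (0.062 − 0.017 + ½·0.22²)·1.25] / (σ√T) = (-0.4055 + 0.0865) / 0.2460 = -1.2968 ≈ -1.30
d₂ = -1.2968 − 0.2460 = -1.5427 ≈ -1.54
e^(−qT) = e^(−0.017·1.25) = 0.9790;  e^(−rT) = e^(−0.062·1.25) = 0.9254
C = 100·0.9790·N(-1.30) − 150·0.9254·N(-1.54) = 100·0.9790·0.0968 − 150·0.9254·0.0618 = 9.4767 − 8.5785 = 0.8983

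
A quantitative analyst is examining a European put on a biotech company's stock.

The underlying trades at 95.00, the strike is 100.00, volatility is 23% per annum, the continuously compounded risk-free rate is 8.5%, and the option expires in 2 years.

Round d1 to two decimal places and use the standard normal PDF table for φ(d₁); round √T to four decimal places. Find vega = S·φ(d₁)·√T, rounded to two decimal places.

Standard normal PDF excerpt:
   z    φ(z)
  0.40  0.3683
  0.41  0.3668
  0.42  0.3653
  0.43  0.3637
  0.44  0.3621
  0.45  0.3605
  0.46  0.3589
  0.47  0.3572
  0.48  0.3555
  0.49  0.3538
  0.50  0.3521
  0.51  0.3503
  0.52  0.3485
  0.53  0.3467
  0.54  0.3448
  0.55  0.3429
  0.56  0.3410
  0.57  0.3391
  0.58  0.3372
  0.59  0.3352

46.58

σ√T = 0.23·√2 = 0.3253
ln(S/K) + (r + σ²/2)T = ln(95/100) + (0.085 + 0.23²/2)·2 = -0.0513 + 0.2229 = 0.1716
d₁ = 0.1716 / 0.3253 = 0.5276 → 0.53
√T = √2 = 1.4142
φ(d₁) = φ(0.53) = 0.3467
vega = S·φ(d₁)·√T = 95·0.3467·1.4142 = 46.5788
(Call and put vega coincide under Black-Scholes.)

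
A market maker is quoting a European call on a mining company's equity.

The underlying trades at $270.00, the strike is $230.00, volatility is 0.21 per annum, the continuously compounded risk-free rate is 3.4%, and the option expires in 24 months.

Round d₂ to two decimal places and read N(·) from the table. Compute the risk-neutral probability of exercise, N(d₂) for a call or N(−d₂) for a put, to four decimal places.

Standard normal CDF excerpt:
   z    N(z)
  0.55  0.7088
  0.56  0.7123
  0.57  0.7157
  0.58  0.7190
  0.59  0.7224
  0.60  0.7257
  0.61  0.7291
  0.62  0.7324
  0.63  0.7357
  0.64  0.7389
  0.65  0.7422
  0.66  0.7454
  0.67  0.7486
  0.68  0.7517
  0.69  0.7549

σ√T = 0.21·√2 = 0.2970
d₁ = [ln(270/230) + (0.034 + 0.21²/2)·2] / 0.2970 = [0.1603 + 0.1121] / 0.2970 = 0.9174 which rounds to 0.92
d₂ = d₁ − σ√T = 0.9174 − 0.2970 = 0.6204 which rounds to 0.62
Risk-neutral Pr[S_T > K] = N(d₂) = N(0.62) = 0.7324

0.7324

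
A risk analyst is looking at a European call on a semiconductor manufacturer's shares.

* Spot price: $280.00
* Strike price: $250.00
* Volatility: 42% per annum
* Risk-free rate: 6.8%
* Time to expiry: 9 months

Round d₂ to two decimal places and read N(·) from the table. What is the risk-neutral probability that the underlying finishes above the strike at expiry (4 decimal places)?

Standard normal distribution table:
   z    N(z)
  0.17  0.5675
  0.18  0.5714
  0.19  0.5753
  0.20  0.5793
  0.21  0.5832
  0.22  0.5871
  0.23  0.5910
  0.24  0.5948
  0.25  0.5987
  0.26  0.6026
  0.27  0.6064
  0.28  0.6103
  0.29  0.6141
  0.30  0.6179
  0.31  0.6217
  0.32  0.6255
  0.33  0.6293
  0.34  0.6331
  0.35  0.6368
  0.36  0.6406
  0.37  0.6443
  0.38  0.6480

0.6064

T = 0.75;  σ√T = 0.3637
ln(S/K) + (r + σ²/2)T = ln(280/250) + (0.068 + 0.42²/2)·0.75 = 0.1133 + 0.1172 = 0.2305
d₁ = 0.2305 / 0.3637 = 0.6337 which rounds to 0.63
d₂ = d₁ − σ√T = 0.6337 − 0.3637 = 0.2699 which rounds to 0.27
Risk-neutral Pr[S_T > K] = N(d₂) = N(0.27) = 0.6064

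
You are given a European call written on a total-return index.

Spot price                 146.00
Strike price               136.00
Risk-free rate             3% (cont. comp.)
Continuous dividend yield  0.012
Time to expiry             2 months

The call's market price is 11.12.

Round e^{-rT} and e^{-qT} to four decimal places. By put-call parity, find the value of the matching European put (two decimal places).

0.73

exp(−qT) = exp(−0.012·0.1667) = 0.9980;  exp(−rT) = exp(−0.03·0.1667) = 0.9950
Put-call parity: C − P = S·e^(−qT) − K·e^(−rT) = 146·0.9980 − 136·0.9950 = 145.7080 − 135.3200 = 10.3880
P = C − (C − P) = 11.12 − (10.3880) = 0.7320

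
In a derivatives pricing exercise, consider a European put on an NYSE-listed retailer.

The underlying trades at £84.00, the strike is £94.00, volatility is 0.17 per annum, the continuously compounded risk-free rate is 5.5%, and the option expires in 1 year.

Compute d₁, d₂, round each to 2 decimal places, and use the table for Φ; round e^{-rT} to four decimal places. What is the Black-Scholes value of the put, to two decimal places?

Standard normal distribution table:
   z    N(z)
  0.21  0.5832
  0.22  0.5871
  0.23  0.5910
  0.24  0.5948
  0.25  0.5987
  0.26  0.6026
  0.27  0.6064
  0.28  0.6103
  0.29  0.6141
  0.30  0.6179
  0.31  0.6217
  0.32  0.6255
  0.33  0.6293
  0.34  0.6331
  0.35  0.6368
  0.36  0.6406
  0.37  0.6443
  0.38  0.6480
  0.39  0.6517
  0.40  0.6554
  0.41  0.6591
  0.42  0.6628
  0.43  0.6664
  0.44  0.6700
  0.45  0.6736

σ√T = 0.17 × 1.0000 = 0.1700
d₁ = [ln(84/94) + (0.055 + ½·0.17²)·1] / (σ√T) = (-0.1125 + 0.0694) / 0.1700 = -0.2531 ⇒ -0.25
d₂ = -0.2531 − 0.1700 = -0.4231 ⇒ -0.42
exp(−rT) = exp(−0.055·1) = 0.9465
N(−d₂) = N(0.42) = 0.6628;  N(−d₁) = N(0.25) = 0.5987
P = 94·0.9465·0.6628 − 84·0.5987 = 58.9700 − 50.2908 = 8.6792

£8.68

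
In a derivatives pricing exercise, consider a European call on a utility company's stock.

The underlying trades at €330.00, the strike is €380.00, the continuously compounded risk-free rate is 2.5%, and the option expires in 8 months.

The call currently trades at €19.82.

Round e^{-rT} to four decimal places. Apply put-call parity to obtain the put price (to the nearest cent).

€63.55

exp(−rT) = exp(−0.025·0.6667) = 0.9835
Put-call parity: C − P = S − K·e^(−rT) = 330 − 380·0.9835 = 330 − 373.7300 = -43.7300
P = C − (C − P) = 19.82 − (-43.7300) = 63.5500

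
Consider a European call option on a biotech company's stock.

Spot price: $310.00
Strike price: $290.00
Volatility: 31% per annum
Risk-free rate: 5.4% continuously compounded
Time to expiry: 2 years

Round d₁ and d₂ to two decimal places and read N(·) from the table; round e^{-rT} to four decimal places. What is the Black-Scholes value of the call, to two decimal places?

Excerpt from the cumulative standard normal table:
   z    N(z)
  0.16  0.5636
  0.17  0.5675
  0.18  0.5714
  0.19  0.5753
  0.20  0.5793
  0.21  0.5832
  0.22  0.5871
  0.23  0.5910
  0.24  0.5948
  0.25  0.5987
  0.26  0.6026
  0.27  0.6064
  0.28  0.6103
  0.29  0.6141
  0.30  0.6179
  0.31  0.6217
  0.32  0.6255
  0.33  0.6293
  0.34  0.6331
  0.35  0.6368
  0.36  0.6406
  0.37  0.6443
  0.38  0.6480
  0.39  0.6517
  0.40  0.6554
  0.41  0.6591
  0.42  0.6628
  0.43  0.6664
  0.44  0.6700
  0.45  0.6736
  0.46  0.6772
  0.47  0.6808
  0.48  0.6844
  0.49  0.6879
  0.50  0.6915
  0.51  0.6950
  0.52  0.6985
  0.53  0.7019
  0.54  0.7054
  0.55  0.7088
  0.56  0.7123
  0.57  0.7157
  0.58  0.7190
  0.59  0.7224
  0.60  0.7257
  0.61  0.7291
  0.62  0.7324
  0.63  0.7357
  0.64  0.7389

σ√T = 0.31·√2 = 0.4384
d₁ = [ln(310/290) + (0.054 + ½·0.31²)·2] / (σ√T) = (0.0667 + 0.2041) / 0.4384 = 0.6177 ≈ 0.62
d₂ = 0.6177 − 0.4384 = 0.1793 ≈ 0.18
exp(−rT) = exp(−0.054·2) = 0.8976
C = 310·N(0.62) − 290·0.8976·N(0.18) = 310·0.7324 − 290·0.8976·0.5714 = 227.0440 − 148.7377 = 78.3063

$78.31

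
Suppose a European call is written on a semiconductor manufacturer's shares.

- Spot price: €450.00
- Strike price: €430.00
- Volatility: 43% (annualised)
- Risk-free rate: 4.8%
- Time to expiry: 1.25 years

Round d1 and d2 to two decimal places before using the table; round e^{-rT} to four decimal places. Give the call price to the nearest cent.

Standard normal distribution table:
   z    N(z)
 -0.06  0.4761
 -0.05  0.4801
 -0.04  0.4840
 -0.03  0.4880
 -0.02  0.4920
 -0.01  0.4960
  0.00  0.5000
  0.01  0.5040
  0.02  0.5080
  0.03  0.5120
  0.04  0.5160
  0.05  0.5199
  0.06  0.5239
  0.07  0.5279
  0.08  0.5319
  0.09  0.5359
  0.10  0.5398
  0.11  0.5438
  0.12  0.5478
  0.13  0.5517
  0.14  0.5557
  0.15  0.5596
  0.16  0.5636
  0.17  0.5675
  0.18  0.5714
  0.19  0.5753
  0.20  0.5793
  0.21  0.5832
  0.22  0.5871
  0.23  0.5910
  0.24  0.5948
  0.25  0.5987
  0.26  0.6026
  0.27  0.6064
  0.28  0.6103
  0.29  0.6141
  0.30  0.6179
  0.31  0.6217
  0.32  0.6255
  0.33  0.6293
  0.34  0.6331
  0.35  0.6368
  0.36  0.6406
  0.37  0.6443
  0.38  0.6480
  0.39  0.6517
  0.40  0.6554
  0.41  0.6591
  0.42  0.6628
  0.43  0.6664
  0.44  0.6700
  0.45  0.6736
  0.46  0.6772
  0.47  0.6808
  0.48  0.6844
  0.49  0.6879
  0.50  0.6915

T = 1.25;  σ√T = 0.4808
d₁ = [ln(450/430) + (0.048 + 0.43²/2)·1.25] / 0.4808 = [0.0455 + 0.1756] / 0.4808 = 0.4597 → 0.46
d₂ = d₁ − σ√T = 0.4597 − 0.4808 = -0.0210 → -0.02
e^(−rT) = e^(−0.048·1.25) = 0.9418
N(d₁) = N(0.46) = 0.6772;  N(d₂) = N(-0.02) = 0.4920
C = 450·0.6772 − 430·0.9418·0.4920 = 304.7400 − 199.2472 = 105.4928

€105.49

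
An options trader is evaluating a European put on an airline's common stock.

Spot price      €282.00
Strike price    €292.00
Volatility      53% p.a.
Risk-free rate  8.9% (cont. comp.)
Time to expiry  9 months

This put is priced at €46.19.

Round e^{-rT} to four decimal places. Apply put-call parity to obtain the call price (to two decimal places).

e^(−rT) = e^(−0.089·0.75) = 0.9354
Put-call parity: C − P = S − K·e^(−rT) = 282 − 292·0.9354 = 282 − 273.1368 = 8.8632
C = P + (C − P) = 46.19 + (8.8632) = 55.0532

€55.05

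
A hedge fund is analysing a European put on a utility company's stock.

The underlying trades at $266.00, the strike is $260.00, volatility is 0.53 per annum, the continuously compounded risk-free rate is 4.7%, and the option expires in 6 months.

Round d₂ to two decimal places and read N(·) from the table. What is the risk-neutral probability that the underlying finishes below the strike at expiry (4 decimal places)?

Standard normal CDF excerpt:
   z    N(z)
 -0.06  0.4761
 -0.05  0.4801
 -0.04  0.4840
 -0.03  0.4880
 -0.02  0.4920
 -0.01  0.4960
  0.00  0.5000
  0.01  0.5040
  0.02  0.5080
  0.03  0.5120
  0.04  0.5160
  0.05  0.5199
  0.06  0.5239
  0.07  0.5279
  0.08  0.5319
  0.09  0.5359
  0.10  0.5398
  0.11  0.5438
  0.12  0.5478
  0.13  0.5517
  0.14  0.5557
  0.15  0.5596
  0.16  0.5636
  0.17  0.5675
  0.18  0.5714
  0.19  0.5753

σ√T = 0.53 × 0.7071 = 0.3748
d₁ = [ln(266/260) + (0.047 + 0.53²/2)·0.5] / 0.3748 = [0.0228 + 0.0937] / 0.3748 = 0.3110 → 0.31
d₂ = d₁ − σ√T = 0.3110 − 0.3748 = -0.0638 → -0.06
Pr(exercise) under Q = N(−d₂) = N(0.06) = 0.5239

0.5239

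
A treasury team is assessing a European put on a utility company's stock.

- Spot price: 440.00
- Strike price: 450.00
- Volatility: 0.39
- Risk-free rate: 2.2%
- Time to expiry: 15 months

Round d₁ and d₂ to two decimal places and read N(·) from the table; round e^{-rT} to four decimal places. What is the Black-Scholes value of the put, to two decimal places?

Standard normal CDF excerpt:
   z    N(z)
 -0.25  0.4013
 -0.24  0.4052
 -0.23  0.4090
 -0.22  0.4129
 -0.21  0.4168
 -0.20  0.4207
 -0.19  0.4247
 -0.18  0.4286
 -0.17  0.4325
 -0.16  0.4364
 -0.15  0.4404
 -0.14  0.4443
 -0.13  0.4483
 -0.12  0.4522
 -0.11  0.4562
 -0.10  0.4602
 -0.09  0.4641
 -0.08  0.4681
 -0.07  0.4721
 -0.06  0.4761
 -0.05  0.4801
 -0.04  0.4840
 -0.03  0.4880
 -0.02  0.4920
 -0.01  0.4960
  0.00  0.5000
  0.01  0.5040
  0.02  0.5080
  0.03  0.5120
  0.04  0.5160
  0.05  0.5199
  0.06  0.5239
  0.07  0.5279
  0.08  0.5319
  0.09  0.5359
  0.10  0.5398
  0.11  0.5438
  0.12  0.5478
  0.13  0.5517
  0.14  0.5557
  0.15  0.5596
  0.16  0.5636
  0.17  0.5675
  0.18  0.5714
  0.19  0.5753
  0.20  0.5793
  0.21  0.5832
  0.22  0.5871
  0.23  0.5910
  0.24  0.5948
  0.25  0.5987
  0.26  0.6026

T = 1.25;  σ√T = 0.4360
ln(S/K) + (r + σ²/2)T = ln(440/450) + (0.022 + 0.39²/2)·1.25 = -0.0225 + 0.1226 = 0.1001
d₁ = 0.1001 / 0.4360 = 0.2295 which rounds to 0.23
d₂ = d₁ − σ√T = 0.2295 − 0.4360 = -0.2065 which rounds to -0.21
e^(−rT) = e^(−0.022·1.25) = 0.9729
N(−d₂) = N(0.21) = 0.5832;  N(−d₁) = N(-0.23) = 0.4090
P = 450·0.9729·0.5832 − 440·0.4090 = 255.3279 − 179.9600 = 75.3679

75.37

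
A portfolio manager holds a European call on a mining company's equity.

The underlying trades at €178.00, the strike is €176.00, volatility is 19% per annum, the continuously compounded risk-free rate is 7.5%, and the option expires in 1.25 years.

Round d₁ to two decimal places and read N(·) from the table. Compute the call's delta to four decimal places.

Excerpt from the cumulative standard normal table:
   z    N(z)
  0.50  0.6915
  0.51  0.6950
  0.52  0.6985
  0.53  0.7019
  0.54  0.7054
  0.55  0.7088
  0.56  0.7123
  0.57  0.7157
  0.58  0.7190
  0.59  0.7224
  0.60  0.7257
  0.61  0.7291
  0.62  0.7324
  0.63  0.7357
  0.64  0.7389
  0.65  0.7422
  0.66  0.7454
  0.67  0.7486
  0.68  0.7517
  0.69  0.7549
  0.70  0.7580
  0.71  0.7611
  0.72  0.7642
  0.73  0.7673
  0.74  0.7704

0.7257

σ√T = 0.19·√1.25 = 0.2124
d₁ = [ln(178/176) + (0.075 + 0.19²/2)·1.25] / 0.2124 = [0.0113 + 0.1163] / 0.2124 = 0.6007 which rounds to 0.60
N(d₁) = N(0.60) = 0.7257
Δ_call = N(d₁) = 0.7257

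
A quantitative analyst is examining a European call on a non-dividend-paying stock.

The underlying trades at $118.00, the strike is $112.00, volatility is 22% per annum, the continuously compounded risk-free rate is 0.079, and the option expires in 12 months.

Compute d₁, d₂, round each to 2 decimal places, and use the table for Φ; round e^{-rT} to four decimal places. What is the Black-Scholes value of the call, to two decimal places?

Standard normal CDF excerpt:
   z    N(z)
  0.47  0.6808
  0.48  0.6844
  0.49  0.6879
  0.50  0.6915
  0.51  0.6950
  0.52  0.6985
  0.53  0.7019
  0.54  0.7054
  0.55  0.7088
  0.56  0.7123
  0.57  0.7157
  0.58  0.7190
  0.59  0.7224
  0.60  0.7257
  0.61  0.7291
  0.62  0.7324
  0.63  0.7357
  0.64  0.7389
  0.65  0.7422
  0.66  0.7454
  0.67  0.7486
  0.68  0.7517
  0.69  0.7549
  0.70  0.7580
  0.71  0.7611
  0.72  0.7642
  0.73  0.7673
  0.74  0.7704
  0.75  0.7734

σ√T = 0.22 × 1.0000 = 0.2200
d₁ = [ln(118/112) + (0.079 + 0.22²/2)·1] / 0.2200 = [0.0522 + 0.1032] / 0.2200 = 0.7063 which rounds to 0.71
d₂ = d₁ − σ√T = 0.7063 − 0.2200 = 0.4863 which rounds to 0.49
e^(−rT) = e^(−0.079·1) = 0.9240
C = 118·N(0.71) − 112·0.9240·N(0.49) = 118·0.7611 − 112·0.9240·0.6879 = 89.8098 − 71.1894 = 18.6204

$18.62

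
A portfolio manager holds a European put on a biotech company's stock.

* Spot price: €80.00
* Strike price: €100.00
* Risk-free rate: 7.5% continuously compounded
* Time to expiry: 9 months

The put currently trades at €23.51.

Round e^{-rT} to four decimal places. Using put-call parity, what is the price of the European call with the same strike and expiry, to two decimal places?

€8.98

e^(−rT) = e^(−0.075·0.75) = 0.9453
Put-call parity: C − P = S − K·e^(−rT) = 80 − 100·0.9453 = 80 − 94.5300 = -14.5300
C = P + (C − P) = 23.51 + (-14.5300) = 8.9800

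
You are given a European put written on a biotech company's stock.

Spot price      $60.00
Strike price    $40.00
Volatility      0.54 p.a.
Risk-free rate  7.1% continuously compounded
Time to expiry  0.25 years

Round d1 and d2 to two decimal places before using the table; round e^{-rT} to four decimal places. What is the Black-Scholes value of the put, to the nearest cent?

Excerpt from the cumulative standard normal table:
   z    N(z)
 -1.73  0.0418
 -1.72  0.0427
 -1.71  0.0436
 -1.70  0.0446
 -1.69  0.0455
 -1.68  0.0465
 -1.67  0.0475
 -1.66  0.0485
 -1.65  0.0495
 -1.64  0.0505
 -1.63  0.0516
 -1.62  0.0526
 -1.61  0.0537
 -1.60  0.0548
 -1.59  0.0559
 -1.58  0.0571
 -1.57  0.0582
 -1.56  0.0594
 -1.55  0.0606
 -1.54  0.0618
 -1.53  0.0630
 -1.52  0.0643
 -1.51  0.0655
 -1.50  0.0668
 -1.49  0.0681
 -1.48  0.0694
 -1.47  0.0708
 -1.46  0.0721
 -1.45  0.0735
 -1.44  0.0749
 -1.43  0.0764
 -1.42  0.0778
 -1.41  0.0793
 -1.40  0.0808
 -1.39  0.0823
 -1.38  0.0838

T = 0.25;  σ√T = 0.2700
ln(S/K) + (r + σ²/2)T = ln(60/40) + (0.071 + 0.54²/2)·0.25 = 0.4055 + 0.0542 = 0.4597
d₁ = 0.4597 / 0.2700 = 1.7025 ⇒ 1.70
d₂ = d₁ − σ√T = 1.7025 − 0.2700 = 1.4325 ⇒ 1.43
exp(−rT) = exp(−0.071·0.25) = 0.9824
N(−d₂) = N(-1.43) = 0.0764;  N(−d₁) = N(-1.70) = 0.0446
P = 40·0.9824·0.0764 − 60·0.0446 = 3.0022 − 2.6760 = 0.3262

$0.33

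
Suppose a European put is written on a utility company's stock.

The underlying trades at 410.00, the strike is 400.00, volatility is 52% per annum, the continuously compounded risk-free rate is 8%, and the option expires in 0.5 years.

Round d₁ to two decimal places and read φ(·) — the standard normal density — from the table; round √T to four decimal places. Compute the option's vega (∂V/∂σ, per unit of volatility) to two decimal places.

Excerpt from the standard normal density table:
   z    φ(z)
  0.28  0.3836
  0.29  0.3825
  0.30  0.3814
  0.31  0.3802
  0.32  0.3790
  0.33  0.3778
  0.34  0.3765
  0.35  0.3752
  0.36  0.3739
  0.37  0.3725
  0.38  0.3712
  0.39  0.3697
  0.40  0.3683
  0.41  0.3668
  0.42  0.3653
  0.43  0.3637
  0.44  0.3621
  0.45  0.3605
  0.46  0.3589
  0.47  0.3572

108.40

σ√T = 0.52·√0.5 = 0.3677
d₁ = [ln(410/400) + (0.08 + 0.52²/2)·0.5] / 0.3677 = [0.0247 + 0.1076] / 0.3677 = 0.3598 ⇒ 0.36
√T = √0.5 = 0.7071
φ(d₁) = φ(0.36) = 0.3739
vega = S·φ(d₁)·√T = 410·0.3739·0.7071 = 108.3977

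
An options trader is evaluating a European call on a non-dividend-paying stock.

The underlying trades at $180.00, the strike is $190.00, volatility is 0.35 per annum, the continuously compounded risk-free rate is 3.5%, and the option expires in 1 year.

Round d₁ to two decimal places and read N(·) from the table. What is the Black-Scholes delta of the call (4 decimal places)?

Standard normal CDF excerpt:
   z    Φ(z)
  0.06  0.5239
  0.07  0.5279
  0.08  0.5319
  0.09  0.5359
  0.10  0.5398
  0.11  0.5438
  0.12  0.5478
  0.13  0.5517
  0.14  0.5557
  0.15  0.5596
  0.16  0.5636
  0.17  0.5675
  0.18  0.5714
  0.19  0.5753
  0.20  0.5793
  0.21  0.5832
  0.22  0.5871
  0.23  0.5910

0.5478

σ√T = 0.35·√1 = 0.3500
d₁ = [ln(180/190) + (0.035 + ½·0.35²)·1] / (σ√T) = (-0.0541 + 0.0963) / 0.3500 = 0.1205 which rounds to 0.12
N(d₁) = N(0.12) = 0.5478
Δ_call = N(d₁) = 0.5478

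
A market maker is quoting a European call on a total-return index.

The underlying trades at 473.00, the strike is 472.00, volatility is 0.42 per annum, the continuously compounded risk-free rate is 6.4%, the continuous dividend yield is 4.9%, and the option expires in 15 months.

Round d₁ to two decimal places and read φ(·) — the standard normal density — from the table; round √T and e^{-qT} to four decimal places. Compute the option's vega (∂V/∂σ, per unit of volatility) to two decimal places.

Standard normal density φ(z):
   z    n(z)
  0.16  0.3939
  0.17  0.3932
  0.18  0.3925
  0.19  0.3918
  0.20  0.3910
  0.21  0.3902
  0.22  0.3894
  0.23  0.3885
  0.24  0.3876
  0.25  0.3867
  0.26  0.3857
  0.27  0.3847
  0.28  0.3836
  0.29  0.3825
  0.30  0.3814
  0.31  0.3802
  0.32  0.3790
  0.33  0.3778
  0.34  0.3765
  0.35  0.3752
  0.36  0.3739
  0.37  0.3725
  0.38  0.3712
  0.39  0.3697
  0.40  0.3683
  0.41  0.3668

190.80

σ√T = 0.42 × 1.1180 = 0.4696
d₁ = [ln(473/472) + (0.064 − 0.049 + ½·0.42²)·1.25] / (σ√T) = (0.0021 + 0.1290) / 0.4696 = 0.2792 which rounds to 0.28
√T = √1.25 = 1.1180
φ(d₁) = φ(0.28) = 0.3836
exp(−qT) = exp(−0.049·1.25) = 0.9406
vega = S·exp(−qT)·φ(d₁)·√T = 473·0.9406·0.3836·1.1180 = 190.8036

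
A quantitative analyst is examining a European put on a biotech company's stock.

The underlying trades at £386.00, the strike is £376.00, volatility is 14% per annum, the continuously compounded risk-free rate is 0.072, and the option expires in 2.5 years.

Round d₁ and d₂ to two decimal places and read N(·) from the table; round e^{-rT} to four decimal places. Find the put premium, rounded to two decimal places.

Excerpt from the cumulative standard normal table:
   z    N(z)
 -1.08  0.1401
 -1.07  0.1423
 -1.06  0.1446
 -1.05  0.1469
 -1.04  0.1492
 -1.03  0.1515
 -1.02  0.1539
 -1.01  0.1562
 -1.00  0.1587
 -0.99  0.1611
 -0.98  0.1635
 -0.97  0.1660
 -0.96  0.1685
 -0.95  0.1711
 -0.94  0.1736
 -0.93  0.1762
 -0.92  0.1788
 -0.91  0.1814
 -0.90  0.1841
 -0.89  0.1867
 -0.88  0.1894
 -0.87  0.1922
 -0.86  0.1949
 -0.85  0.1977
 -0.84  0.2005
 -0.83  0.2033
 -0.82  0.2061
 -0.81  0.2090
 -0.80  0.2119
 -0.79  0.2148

£7.14

T = 2.5;  σ√T = 0.2214
d₁ = [ln(386/376) + (0.072 + ½·0.14²)·2.5] / (σ√T) = (0.0262 + 0.2045) / 0.2214 = 1.0424 → 1.04
d₂ = 1.0424 − 0.2214 = 0.8211 → 0.82
exp(−rT) = exp(−0.072·2.5) = 0.8353
N(−d₂) = N(-0.82) = 0.2061;  N(−d₁) = N(-1.04) = 0.1492
P = 376·0.8353·0.2061 − 386·0.1492 = 64.7304 − 57.5912 = 7.1392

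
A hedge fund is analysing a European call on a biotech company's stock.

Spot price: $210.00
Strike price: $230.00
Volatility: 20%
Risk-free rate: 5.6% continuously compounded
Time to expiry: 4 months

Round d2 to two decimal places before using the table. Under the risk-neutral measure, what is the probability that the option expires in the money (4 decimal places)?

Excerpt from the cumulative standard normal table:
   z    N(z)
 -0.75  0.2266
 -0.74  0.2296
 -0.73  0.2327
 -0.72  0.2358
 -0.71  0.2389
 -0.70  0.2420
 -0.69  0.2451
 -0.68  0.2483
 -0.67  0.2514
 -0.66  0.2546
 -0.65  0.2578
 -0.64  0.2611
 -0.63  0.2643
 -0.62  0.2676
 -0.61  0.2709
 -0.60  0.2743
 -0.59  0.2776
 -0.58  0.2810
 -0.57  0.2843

σ√T = 0.2 × 0.5774 = 0.1155
d₁ = [ln(210/230) + (0.056 + ½·0.2²)·0.3333] / (σ√T) = (-0.0910 + 0.0253) / 0.1155 = -0.5684 → -0.57
d₂ = -0.5684 − 0.1155 = -0.6839 → -0.68
Risk-neutral Pr[S_T > K] = N(d₂) = N(-0.68) = 0.2483

0.2483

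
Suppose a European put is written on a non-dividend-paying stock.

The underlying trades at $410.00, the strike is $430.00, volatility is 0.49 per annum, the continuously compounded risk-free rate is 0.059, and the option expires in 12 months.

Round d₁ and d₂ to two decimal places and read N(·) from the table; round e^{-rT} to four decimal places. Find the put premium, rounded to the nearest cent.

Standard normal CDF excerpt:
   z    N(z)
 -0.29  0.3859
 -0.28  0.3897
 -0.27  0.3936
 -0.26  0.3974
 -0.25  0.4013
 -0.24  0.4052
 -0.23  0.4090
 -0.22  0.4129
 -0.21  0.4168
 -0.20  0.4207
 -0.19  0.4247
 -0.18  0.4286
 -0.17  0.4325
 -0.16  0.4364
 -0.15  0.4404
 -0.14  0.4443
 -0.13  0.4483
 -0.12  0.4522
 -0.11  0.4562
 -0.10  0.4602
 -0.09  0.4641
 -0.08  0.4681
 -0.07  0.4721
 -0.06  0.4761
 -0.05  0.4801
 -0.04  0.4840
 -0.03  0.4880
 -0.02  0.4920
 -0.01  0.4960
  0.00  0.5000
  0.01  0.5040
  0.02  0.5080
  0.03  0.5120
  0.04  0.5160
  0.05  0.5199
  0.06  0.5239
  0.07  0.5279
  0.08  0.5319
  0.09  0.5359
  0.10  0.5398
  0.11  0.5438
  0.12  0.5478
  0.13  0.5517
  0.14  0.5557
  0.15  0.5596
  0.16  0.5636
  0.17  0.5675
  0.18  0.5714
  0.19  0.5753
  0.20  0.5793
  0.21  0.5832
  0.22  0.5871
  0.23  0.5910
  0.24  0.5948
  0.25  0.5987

σ√T = 0.49·√1 = 0.4900
d₁ = [ln(410/430) + (0.059 + ½·0.49²)·1] / (σ√T) = (-0.0476 + 0.1790) / 0.4900 = 0.2682 which rounds to 0.27
d₂ = 0.2682 − 0.4900 = -0.2218 which rounds to -0.22
exp(−rT) = exp(−0.059·1) = 0.9427
N(−d₂) = N(0.22) = 0.5871;  N(−d₁) = N(-0.27) = 0.3936
P = 430·0.9427·0.5871 − 410·0.3936 = 237.9874 − 161.3760 = 76.6114

$76.61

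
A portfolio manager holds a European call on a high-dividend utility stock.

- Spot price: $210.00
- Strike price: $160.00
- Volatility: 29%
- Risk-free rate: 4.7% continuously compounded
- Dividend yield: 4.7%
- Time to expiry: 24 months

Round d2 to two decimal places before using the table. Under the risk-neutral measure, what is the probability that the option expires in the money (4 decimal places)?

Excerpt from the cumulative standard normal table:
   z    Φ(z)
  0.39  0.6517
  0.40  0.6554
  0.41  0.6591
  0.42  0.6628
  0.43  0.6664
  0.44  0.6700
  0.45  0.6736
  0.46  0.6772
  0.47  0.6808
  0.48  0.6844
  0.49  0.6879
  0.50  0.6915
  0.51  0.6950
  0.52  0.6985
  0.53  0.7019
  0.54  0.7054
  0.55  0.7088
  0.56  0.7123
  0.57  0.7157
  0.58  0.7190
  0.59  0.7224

T = 2;  σ√T = 0.4101
ln(S/K) + (r − q + σ²/2)T = ln(210/160) + (0.047 − 0.047 + 0.29²/2)·2 = 0.2719 + 0.0841 = 0.3560
d₁ = 0.3560 / 0.4101 = 0.8681 ⇒ 0.87
d₂ = d₁ − σ√T = 0.8681 − 0.4101 = 0.4580 ⇒ 0.46
Risk-neutral Pr[S_T > K] = N(d₂) = N(0.46) = 0.6772

0.6772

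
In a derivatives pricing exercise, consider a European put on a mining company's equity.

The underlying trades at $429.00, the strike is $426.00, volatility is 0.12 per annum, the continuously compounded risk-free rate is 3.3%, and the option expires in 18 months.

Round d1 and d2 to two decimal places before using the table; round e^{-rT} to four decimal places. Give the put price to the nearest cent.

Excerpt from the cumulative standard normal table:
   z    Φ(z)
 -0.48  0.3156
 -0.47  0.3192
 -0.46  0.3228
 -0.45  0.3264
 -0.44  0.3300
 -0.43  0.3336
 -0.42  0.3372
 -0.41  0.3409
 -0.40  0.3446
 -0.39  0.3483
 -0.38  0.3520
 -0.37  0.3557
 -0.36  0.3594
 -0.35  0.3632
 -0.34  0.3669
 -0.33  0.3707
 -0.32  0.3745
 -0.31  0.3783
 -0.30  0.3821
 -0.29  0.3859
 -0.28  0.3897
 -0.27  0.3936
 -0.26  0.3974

$14.89

T = 1.5;  σ√T = 0.1470
d₁ = [ln(429/426) + (0.033 + 0.12²/2)·1.5] / 0.1470 = [0.0070 + 0.0603] / 0.1470 = 0.4580 which rounds to 0.46
d₂ = d₁ − σ√T = 0.4580 − 0.1470 = 0.3111 which rounds to 0.31
exp(−rT) = exp(−0.033·1.5) = 0.9517
P = 426·0.9517·N(-0.31) − 429·N(-0.46) = 426·0.9517·0.3783 − 429·0.3228 = 153.3720 − 138.4812 = 14.8908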